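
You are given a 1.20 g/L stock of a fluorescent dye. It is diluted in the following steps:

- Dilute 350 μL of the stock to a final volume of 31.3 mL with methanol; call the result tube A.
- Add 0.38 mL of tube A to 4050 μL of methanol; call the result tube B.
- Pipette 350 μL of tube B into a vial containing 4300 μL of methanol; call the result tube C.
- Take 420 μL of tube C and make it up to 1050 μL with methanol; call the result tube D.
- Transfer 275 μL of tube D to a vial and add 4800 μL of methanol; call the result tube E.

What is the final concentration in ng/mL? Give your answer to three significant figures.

Step 1: 350 μL brought to 31.3 mL → factor 31300/350 = 89.429
Step 2: 0.38 mL + 4050 μL = 4.43 mL total → factor 4.43/0.38 = 11.658
Step 3: 350 μL + 4300 μL = 4650 μL total → factor 4650/350 = 13.286
Step 4: 420 μL brought to 1050 μL → factor 1050/420 = 2.5
Step 5: 275 μL + 4800 μL = 5075 μL total → factor 5075/275 = 18.455
Overall dilution factor = 89.429 × 11.658 × 13.286 × 2.5 × 18.455 = 6.3904 × 10^5
Final = 1.20 g/L / 6.3904 × 10^5 = 1.878 × 10^-6 g/L = 1.88 ng/mL

1.88 ng/mL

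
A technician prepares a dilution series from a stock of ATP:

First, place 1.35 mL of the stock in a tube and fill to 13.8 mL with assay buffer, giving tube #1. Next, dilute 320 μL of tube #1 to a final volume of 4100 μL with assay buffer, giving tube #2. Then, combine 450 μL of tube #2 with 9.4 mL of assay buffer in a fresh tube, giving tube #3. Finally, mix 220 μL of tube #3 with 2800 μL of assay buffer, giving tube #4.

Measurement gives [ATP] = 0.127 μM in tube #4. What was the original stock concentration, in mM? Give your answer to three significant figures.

Step 1: 1.35 mL brought to 13.8 mL → factor 13.8/1.35 = 10.222
Step 2: 320 μL brought to 4100 μL → factor 4100/320 = 12.812
Step 3: 450 μL + 9.4 mL = 9850 μL total → factor 9850/450 = 21.889
Step 4: 220 μL + 2800 μL = 3020 μL total → factor 3020/220 = 13.727
Overall dilution factor = 10.222 × 12.812 × 21.889 × 13.727 = 39354
Stock = 0.127 μM × 39354 = 4998 μM = 5.00 mM

5.00 mM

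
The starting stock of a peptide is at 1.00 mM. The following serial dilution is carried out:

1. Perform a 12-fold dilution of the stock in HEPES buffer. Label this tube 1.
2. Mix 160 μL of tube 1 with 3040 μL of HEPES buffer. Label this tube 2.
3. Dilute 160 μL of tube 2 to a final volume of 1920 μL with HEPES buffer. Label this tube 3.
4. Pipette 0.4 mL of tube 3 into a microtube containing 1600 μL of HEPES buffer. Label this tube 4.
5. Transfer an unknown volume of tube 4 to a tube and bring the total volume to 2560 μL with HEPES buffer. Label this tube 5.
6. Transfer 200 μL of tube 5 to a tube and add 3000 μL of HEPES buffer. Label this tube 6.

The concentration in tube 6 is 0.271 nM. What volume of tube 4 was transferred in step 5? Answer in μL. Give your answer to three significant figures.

Step 1: 12-fold → factor 12
Step 2: 160 μL + 3040 μL = 3200 μL total → factor 3200/160 = 20
Step 3: 160 μL brought to 1920 μL → factor 1920/160 = 12
Step 4: 0.4 mL + 1600 μL = 2 mL total → factor 2/0.4 = 5
Step 5: v brought to 2560 μL → factor = 2560 μL/v
Step 6: 200 μL + 3000 μL = 3200 μL total → factor 3200/200 = 16
Product of known-step factors = 2.304 × 10^5
Overall factor = 1.00 mM / (0.271 nM) = 3.69 × 10^6
Step-5 factor = 3.69 × 10^6 / 2.304 × 10^5 = 16.016
v = 2560 μL / 16.016 = 160 μL

160 μL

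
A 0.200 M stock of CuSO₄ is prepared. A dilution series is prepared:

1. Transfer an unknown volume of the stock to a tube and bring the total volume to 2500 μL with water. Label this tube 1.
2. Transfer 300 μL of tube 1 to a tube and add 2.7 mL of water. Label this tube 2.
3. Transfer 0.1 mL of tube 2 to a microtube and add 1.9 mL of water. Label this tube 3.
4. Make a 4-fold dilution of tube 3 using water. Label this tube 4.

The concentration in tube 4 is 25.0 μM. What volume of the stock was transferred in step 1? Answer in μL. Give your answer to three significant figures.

250 μL

Step 1: v brought to 2500 μL → factor = 2500 μL/v
Step 2: 300 μL + 2.7 mL = 3000 μL total → factor 3000/300 = 10
Step 3: 0.1 mL + 1.9 mL = 2 mL total → factor 2/0.1 = 20
Step 4: 4-fold → factor 4
Product of known-step factors = 800
Overall factor = 0.200 M / (25.0 μM) = 8000
Step-1 factor = 8000 / 800 = 10
v = 2500 μL / 10 = 250 μL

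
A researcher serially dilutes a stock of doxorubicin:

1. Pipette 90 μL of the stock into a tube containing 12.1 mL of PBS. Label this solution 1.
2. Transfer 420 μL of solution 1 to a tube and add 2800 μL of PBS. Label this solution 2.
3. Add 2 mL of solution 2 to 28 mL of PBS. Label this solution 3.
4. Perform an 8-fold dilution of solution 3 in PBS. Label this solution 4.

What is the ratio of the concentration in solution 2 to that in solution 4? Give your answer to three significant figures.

120

Step 1: 90 μL + 12.1 mL = 12190 μL total → factor 12190/90 = 135.44
Step 2: 420 μL + 2800 μL = 3220 μL total → factor 3220/420 = 7.6667
Step 3: 2 mL + 28 mL = 30 mL total → factor 30/2 = 15
Step 4: 8-fold → factor 8
Dilution factor to solution 2 = 1038.4; to solution 4 = 1.2461 × 10^5
[solution 2]/[solution 4] = (factor to solution 4)/(factor to solution 2) = 1.2461 × 10^5/1038.4 = 120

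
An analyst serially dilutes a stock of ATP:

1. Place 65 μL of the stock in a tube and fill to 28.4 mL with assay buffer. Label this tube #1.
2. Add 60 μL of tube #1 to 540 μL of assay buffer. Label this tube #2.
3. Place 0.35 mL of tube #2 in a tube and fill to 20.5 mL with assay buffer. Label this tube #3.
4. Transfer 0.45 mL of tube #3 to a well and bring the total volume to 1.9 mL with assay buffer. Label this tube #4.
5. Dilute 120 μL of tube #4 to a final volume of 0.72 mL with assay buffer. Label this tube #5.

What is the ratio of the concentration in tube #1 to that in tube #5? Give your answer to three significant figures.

1.48 × 10^4

Step 1: 65 μL brought to 28.4 mL → factor 28400/65 = 436.92
Step 2: 60 μL + 540 μL = 600 μL total → factor 600/60 = 10
Step 3: 0.35 mL brought to 20.5 mL → factor 20.5/0.35 = 58.571
Step 4: 0.45 mL brought to 1.9 mL → factor 1.9/0.45 = 4.2222
Step 5: 120 μL brought to 0.72 mL → factor 720/120 = 6
Dilution factor to tube #1 = 436.92; to tube #5 = 6.4831 × 10^6
[tube #1]/[tube #5] = (factor to tube #5)/(factor to tube #1) = 6.4831 × 10^6/436.92 = 1.48 × 10^4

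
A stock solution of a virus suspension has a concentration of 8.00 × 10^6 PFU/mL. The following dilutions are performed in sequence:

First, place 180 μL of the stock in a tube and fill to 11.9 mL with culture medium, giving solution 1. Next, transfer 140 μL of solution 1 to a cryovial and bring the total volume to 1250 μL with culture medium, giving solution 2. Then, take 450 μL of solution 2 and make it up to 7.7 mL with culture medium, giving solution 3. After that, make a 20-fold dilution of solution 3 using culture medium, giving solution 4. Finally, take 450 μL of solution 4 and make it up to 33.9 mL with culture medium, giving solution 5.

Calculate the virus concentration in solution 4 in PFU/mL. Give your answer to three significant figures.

Step 1: 180 μL brought to 11.9 mL → factor 11900/180 = 66.111
Step 2: 140 μL brought to 1250 μL → factor 1250/140 = 8.9286
Step 3: 450 μL brought to 7.7 mL → factor 7700/450 = 17.111
Step 4: 20-fold → factor 20
Dilution factor through solution 4 = 66.111 × 8.9286 × 17.111 × 20 = 2.0201 × 10^5
[solution 4] = 8.00 × 10^6 PFU/mL / 2.0201 × 10^5 = 39.6 PFU/mL

39.6 PFU/mL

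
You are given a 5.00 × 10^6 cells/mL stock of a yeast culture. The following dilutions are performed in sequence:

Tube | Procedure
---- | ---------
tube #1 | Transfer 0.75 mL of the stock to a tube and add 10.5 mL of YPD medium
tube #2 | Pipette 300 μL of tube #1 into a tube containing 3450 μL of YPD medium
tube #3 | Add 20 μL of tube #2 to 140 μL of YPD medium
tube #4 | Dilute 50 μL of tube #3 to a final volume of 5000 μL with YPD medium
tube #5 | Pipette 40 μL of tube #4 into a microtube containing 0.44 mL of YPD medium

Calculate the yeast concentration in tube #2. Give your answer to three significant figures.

2.67 × 10^4 cells/mL

Step 1: 0.75 mL + 10.5 mL = 11.25 mL total → factor 11.25/0.75 = 15
Step 2: 300 μL + 3450 μL = 3750 μL total → factor 3750/300 = 12.5
Dilution factor through tube #2 = 15 × 12.5 = 187.5
[tube #2] = 5.00 × 10^6 cells/mL / 187.5 = 2.67 × 10^4 cells/mL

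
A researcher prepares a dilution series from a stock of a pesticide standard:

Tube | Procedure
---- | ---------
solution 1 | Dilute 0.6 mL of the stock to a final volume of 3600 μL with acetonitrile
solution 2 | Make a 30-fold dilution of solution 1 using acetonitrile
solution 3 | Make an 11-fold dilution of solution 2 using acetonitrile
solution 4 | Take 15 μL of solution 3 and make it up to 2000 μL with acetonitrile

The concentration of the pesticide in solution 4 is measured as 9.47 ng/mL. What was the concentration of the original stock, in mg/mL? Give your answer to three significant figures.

Step 1: 0.6 mL brought to 3600 μL → factor 3.6/0.6 = 6
Step 2: 30-fold → factor 30
Step 3: 11-fold → factor 11
Step 4: 15 μL brought to 2000 μL → factor 2000/15 = 133.33
Overall dilution factor = 6 × 30 × 11 × 133.33 = 2.64 × 10^5
Stock = 9.47 ng/mL × 2.64 × 10^5 = 2.500 × 10^6 ng/mL = 2.50 mg/mL

2.50 mg/mL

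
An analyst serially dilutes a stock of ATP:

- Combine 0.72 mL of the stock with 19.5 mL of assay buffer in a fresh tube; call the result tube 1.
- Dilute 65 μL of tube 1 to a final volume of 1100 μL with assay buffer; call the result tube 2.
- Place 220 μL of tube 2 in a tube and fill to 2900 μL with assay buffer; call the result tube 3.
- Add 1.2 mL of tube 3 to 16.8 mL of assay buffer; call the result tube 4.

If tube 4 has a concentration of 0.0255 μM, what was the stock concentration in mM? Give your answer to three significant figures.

Step 1: 0.72 mL + 19.5 mL = 20.22 mL total → factor 20.22/0.72 = 28.083
Step 2: 65 μL brought to 1100 μL → factor 1100/65 = 16.923
Step 3: 220 μL brought to 2900 μL → factor 2900/220 = 13.182
Step 4: 1.2 mL + 16.8 mL = 18 mL total → factor 18/1.2 = 15
Overall dilution factor = 28.083 × 16.923 × 13.182 × 15 = 93971
Stock = 0.0255 μM × 93971 = 2396 μM = 2.40 mM

2.40 mM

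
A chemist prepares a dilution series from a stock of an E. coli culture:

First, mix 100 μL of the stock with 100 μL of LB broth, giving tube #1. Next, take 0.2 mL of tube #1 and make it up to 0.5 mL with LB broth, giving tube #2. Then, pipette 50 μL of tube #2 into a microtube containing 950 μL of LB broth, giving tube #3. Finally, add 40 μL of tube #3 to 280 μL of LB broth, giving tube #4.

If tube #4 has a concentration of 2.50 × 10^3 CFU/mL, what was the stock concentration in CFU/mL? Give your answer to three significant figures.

Step 1: 100 μL + 100 μL = 200 μL total → factor 200/100 = 2
Step 2: 0.2 mL brought to 0.5 mL → factor 0.5/0.2 = 2.5
Step 3: 50 μL + 950 μL = 1000 μL total → factor 1000/50 = 20
Step 4: 40 μL + 280 μL = 320 μL total → factor 320/40 = 8
Overall dilution factor = 2 × 2.5 × 20 × 8 = 800
Stock = 2.50 × 10^3 CFU/mL × 800 = 2.00 × 10^6 CFU/mL

2.00 × 10^6 CFU/mL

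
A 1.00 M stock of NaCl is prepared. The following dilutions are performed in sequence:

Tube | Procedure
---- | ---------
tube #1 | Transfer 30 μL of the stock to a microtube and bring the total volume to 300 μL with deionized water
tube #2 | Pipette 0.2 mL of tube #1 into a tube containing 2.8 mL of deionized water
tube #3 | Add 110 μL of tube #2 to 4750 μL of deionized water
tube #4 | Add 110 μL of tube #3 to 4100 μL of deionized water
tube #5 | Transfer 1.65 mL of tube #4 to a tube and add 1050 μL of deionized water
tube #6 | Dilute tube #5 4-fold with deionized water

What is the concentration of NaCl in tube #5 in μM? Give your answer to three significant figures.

2.41 μM

Step 1: 30 μL brought to 300 μL → factor 300/30 = 10
Step 2: 0.2 mL + 2.8 mL = 3 mL total → factor 3/0.2 = 15
Step 3: 110 μL + 4750 μL = 4860 μL total → factor 4860/110 = 44.182
Step 4: 110 μL + 4100 μL = 4210 μL total → factor 4210/110 = 38.273
Step 5: 1.65 mL + 1050 μL = 2.7 mL total → factor 2.7/1.65 = 1.6364
Dilution factor through tube #5 = 10 × 15 × 44.182 × 38.273 × 1.6364 = 4.1505 × 10^5
[tube #5] = 1.00 M / 4.1505 × 10^5 = 2.409 × 10^-6 M = 2.41 μM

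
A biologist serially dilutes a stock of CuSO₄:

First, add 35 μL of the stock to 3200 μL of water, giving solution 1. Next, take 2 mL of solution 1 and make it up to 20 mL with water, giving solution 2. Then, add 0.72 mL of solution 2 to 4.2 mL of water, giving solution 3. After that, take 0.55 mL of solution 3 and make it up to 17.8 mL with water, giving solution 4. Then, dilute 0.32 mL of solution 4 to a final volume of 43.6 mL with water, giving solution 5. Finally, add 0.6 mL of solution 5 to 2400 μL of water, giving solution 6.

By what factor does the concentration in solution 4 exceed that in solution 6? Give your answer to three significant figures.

681

Step 1: 35 μL + 3200 μL = 3235 μL total → factor 3235/35 = 92.429
Step 2: 2 mL brought to 20 mL → factor 20/2 = 10
Step 3: 0.72 mL + 4.2 mL = 4.92 mL total → factor 4.92/0.72 = 6.8333
Step 4: 0.55 mL brought to 17.8 mL → factor 17.8/0.55 = 32.364
Step 5: 0.32 mL brought to 43.6 mL → factor 43.6/0.32 = 136.25
Step 6: 0.6 mL + 2400 μL = 3 mL total → factor 3/0.6 = 5
Dilution factor to solution 4 = 2.0441 × 10^5; to solution 6 = 1.3925 × 10^8
[solution 4]/[solution 6] = (factor to solution 6)/(factor to solution 4) = 1.3925 × 10^8/2.0441 × 10^5 = 681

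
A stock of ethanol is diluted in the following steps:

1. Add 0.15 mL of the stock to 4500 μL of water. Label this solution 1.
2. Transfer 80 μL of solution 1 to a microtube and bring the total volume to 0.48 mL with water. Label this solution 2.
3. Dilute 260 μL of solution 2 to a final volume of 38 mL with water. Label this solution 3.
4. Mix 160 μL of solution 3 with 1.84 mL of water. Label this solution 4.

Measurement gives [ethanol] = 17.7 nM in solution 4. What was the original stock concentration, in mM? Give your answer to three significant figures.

Step 1: 0.15 mL + 4500 μL = 4.65 mL total → factor 4.65/0.15 = 31
Step 2: 80 μL brought to 0.48 mL → factor 480/80 = 6
Step 3: 260 μL brought to 38 mL → factor 38000/260 = 146.15
Step 4: 160 μL + 1.84 mL = 2000 μL total → factor 2000/160 = 12.5
Overall dilution factor = 31 × 6 × 146.15 × 12.5 = 3.3981 × 10^5
Stock = 17.7 nM × 3.3981 × 10^5 = 6.015 × 10^6 nM = 6.01 mM

6.01 mM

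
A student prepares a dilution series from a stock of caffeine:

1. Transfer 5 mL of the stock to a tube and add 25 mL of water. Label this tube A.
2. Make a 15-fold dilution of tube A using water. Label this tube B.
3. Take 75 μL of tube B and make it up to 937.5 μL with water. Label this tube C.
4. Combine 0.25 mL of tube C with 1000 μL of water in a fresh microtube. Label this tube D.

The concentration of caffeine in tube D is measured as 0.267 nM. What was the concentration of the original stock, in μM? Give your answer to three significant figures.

Step 1: 5 mL + 25 mL = 30 mL total → factor 30/5 = 6
Step 2: 15-fold → factor 15
Step 3: 75 μL brought to 937.5 μL → factor 937.5/75 = 12.5
Step 4: 0.25 mL + 1000 μL = 1.25 mL total → factor 1.25/0.25 = 5
Overall dilution factor = 6 × 15 × 12.5 × 5 = 5625
Stock = 0.267 nM × 5625 = 1502 nM = 1.50 μM

1.50 μM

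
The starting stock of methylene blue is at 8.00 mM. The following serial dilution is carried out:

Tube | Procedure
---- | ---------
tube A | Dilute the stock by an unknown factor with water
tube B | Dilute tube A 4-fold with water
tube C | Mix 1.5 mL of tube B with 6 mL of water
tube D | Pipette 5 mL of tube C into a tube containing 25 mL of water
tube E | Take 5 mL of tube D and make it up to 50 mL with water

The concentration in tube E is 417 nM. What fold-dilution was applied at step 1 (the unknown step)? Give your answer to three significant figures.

Step 1: unknown factor x
Step 2: 4-fold → factor 4
Step 3: 1.5 mL + 6 mL = 7.5 mL total → factor 7.5/1.5 = 5
Step 4: 5 mL + 25 mL = 30 mL total → factor 30/5 = 6
Step 5: 5 mL brought to 50 mL → factor 50/5 = 10
Product of known-step factors = 1200
Overall factor = 8.00 mM / (417 nM) = 19185
x = 19185 / 1200 = 16.0

16.0-fold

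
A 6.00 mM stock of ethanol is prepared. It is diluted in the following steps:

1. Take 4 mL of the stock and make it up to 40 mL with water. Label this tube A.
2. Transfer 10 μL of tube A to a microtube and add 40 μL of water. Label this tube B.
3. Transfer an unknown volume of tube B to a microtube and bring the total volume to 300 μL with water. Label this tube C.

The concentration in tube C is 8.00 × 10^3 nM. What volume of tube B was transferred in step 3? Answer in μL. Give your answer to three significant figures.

20.0 μL

Step 1: 4 mL brought to 40 mL → factor 40/4 = 10
Step 2: 10 μL + 40 μL = 50 μL total → factor 50/10 = 5
Step 3: v brought to 300 μL → factor = 300 μL/v
Product of known-step factors = 50
Overall factor = 6.00 mM / (8.00 × 10^3 nM) = 750
Step-3 factor = 750 / 50 = 15
v = 300 μL / 15 = 20.0 μL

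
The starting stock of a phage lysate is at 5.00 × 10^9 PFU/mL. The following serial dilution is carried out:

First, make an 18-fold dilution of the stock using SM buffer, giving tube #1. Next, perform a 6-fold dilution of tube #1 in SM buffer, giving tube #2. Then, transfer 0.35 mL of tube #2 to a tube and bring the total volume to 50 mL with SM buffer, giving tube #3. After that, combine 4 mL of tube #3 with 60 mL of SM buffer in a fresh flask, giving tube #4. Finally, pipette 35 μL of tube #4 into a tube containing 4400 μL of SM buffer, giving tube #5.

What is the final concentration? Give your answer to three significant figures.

Step 1: 18-fold → factor 18
Step 2: 6-fold → factor 6
Step 3: 0.35 mL brought to 50 mL → factor 50/0.35 = 142.86
Step 4: 4 mL + 60 mL = 64 mL total → factor 64/4 = 16
Step 5: 35 μL + 4400 μL = 4435 μL total → factor 4435/35 = 126.71
Overall dilution factor = 18 × 6 × 142.86 × 16 × 126.71 = 3.128 × 10^7
Final = 5.00 × 10^9 PFU/mL / 3.128 × 10^7 = 160 PFU/mL

160 PFU/mL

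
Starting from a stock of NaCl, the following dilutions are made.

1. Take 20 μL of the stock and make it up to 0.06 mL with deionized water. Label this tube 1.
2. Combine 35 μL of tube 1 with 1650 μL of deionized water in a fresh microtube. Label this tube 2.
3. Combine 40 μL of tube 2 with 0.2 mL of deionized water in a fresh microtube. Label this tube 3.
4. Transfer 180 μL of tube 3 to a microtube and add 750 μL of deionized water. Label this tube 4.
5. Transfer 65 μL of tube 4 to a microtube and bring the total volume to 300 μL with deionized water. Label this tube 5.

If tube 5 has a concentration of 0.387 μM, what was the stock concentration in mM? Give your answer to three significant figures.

8.00 mM

Step 1: 20 μL brought to 0.06 mL → factor 60/20 = 3
Step 2: 35 μL + 1650 μL = 1685 μL total → factor 1685/35 = 48.143
Step 3: 40 μL + 0.2 mL = 240 μL total → factor 240/40 = 6
Step 4: 180 μL + 750 μL = 930 μL total → factor 930/180 = 5.1667
Step 5: 65 μL brought to 300 μL → factor 300/65 = 4.6154
Overall dilution factor = 3 × 48.143 × 6 × 5.1667 × 4.6154 = 20664
Stock = 0.387 μM × 20664 = 7997 μM = 8.00 mM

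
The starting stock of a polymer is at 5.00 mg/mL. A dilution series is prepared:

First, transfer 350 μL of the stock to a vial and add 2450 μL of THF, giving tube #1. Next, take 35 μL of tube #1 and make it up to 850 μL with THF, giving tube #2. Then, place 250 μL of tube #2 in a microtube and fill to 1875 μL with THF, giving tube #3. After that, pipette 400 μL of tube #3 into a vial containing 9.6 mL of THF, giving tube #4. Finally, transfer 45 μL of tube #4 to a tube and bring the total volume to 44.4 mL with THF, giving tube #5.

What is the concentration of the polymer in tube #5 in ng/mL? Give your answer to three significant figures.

Step 1: 350 μL + 2450 μL = 2800 μL total → factor 2800/350 = 8
Step 2: 35 μL brought to 850 μL → factor 850/35 = 24.286
Step 3: 250 μL brought to 1875 μL → factor 1875/250 = 7.5
Step 4: 400 μL + 9.6 mL = 10000 μL total → factor 10000/400 = 25
Step 5: 45 μL brought to 44.4 mL → factor 44400/45 = 986.67
Overall dilution factor = 8 × 24.286 × 7.5 × 25 × 986.67 = 3.5943 × 10^7
Final = 5.00 mg/mL / 3.5943 × 10^7 = 1.391 × 10^-7 mg/mL = 0.139 ng/mL

0.139 ng/mL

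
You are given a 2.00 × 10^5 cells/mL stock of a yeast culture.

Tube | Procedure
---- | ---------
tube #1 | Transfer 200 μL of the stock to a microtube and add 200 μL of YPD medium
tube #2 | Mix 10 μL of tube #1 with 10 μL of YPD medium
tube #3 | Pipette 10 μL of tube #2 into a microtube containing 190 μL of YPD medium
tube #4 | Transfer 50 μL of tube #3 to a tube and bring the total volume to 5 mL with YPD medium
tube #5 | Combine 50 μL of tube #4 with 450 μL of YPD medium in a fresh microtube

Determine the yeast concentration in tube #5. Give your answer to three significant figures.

Step 1: 200 μL + 200 μL = 400 μL total → factor 400/200 = 2
Step 2: 10 μL + 10 μL = 20 μL total → factor 20/10 = 2
Step 3: 10 μL + 190 μL = 200 μL total → factor 200/10 = 20
Step 4: 50 μL brought to 5 mL → factor 5000/50 = 100
Step 5: 50 μL + 450 μL = 500 μL total → factor 500/50 = 10
Overall dilution factor = 2 × 2 × 20 × 100 × 10 = 80000
Final = 2.00 × 10^5 cells/mL / 80000 = 2.50 cells/mL

2.50 cells/mL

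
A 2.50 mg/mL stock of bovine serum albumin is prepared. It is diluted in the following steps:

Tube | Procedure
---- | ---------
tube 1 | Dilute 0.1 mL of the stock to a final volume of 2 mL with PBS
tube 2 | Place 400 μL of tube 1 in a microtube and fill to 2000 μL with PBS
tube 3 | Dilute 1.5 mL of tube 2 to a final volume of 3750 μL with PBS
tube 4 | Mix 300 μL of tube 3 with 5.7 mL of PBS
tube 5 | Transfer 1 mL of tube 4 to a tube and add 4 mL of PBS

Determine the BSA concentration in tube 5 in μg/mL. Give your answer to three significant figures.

0.100 μg/mL

Step 1: 0.1 mL brought to 2 mL → factor 2/0.1 = 20
Step 2: 400 μL brought to 2000 μL → factor 2000/400 = 5
Step 3: 1.5 mL brought to 3750 μL → factor 3.75/1.5 = 2.5
Step 4: 300 μL + 5.7 mL = 6000 μL total → factor 6000/300 = 20
Step 5: 1 mL + 4 mL = 5 mL total → factor 5/1 = 5
Overall dilution factor = 20 × 5 × 2.5 × 20 × 5 = 25000
Final = 2.50 mg/mL / 25000 = 0.0001000 mg/mL = 0.100 μg/mL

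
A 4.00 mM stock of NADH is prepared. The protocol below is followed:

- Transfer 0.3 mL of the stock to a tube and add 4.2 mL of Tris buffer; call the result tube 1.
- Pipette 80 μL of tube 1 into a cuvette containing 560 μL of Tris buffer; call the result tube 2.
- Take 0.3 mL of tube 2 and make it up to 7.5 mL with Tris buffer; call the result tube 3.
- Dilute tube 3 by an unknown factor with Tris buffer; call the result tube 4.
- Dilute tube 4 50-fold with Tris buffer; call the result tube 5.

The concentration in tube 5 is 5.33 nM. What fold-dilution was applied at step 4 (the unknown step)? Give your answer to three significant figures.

Step 1: 0.3 mL + 4.2 mL = 4.5 mL total → factor 4.5/0.3 = 15
Step 2: 80 μL + 560 μL = 640 μL total → factor 640/80 = 8
Step 3: 0.3 mL brought to 7.5 mL → factor 7.5/0.3 = 25
Step 4: unknown factor x
Step 5: 50-fold → factor 50
Product of known-step factors = 1.5 × 10^5
Overall factor = 4.00 mM / (5.33 nM) = 7.5047 × 10^5
x = 7.5047 × 10^5 / 1.5 × 10^5 = 5.00

5.00-fold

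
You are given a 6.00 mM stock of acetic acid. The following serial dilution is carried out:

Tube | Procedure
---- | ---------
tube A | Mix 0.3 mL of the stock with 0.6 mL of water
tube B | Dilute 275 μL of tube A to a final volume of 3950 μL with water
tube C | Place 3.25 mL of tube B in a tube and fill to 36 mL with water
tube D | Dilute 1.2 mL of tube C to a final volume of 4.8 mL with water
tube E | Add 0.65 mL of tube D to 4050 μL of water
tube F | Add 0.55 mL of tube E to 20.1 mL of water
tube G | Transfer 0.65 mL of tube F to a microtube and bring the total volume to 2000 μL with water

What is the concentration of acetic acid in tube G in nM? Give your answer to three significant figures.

3.76 nM

Step 1: 0.3 mL + 0.6 mL = 0.9 mL total → factor 0.9/0.3 = 3
Step 2: 275 μL brought to 3950 μL → factor 3950/275 = 14.364
Step 3: 3.25 mL brought to 36 mL → factor 36/3.25 = 11.077
Step 4: 1.2 mL brought to 4.8 mL → factor 4.8/1.2 = 4
Step 5: 0.65 mL + 4050 μL = 4.7 mL total → factor 4.7/0.65 = 7.2308
Step 6: 0.55 mL + 20.1 mL = 20.65 mL total → factor 20.65/0.55 = 37.545
Step 7: 0.65 mL brought to 2000 μL → factor 2/0.65 = 3.0769
Overall dilution factor = 3 × 14.364 × 11.077 × 4 × 7.2308 × 37.545 × 3.0769 = 1.5949 × 10^6
Final = 6.00 mM / 1.5949 × 10^6 = 3.762 × 10^-6 mM = 3.76 nM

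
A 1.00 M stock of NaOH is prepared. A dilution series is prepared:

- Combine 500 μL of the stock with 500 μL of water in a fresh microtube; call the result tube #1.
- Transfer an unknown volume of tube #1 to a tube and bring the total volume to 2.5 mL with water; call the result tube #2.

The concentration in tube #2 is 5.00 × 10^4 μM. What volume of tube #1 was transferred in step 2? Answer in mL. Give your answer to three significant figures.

Step 1: 500 μL + 500 μL = 1000 μL total → factor 1000/500 = 2
Step 2: v brought to 2.5 mL → factor = 2.5 mL/v
Product of known-step factors = 2
Overall factor = 1.00 M / (5.00 × 10^4 μM) = 20
Step-2 factor = 20 / 2 = 10
v = 2.5 mL / 10 = 0.250 mL

0.250 mL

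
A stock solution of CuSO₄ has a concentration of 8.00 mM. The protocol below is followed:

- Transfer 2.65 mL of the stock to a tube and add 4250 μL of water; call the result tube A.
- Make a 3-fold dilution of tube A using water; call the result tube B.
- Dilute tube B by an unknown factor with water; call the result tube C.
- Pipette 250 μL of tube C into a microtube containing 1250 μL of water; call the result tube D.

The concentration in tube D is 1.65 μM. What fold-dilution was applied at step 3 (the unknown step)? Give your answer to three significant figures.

103-fold

Step 1: 2.65 mL + 4250 μL = 6.9 mL total → factor 6.9/2.65 = 2.6038
Step 2: 3-fold → factor 3
Step 3: unknown factor x
Step 4: 250 μL + 1250 μL = 1500 μL total → factor 1500/250 = 6
Product of known-step factors = 46.868
Overall factor = 8.00 mM / (1.65 μM) = 4848.5
x = 4848.5 / 46.868 = 103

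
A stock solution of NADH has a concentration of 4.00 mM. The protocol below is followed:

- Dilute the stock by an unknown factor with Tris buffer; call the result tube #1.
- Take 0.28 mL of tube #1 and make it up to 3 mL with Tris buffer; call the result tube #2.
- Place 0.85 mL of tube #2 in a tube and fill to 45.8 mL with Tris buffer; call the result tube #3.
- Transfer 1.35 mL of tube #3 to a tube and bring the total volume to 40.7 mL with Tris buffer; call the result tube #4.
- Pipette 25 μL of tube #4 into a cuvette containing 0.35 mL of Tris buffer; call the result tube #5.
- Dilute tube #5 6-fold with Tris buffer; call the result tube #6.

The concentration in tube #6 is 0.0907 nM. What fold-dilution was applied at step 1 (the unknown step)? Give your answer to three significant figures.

Step 1: unknown factor x
Step 2: 0.28 mL brought to 3 mL → factor 3/0.28 = 10.714
Step 3: 0.85 mL brought to 45.8 mL → factor 45.8/0.85 = 53.882
Step 4: 1.35 mL brought to 40.7 mL → factor 40.7/1.35 = 30.148
Step 5: 25 μL + 0.35 mL = 375 μL total → factor 375/25 = 15
Step 6: 6-fold → factor 6
Product of known-step factors = 1.5664 × 10^6
Overall factor = 4.00 mM / (0.0907 nM) = 4.4101 × 10^7
x = 4.4101 × 10^7 / 1.5664 × 10^6 = 28.2

28.2-fold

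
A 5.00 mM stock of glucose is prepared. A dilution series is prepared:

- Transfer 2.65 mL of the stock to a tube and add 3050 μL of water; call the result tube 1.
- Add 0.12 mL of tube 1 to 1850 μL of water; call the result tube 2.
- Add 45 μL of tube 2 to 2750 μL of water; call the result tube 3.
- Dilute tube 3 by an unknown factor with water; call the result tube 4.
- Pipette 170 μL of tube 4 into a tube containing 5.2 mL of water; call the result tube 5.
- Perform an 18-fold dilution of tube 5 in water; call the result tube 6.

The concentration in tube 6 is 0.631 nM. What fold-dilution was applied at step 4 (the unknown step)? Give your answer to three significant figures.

Step 1: 2.65 mL + 3050 μL = 5.7 mL total → factor 5.7/2.65 = 2.1509
Step 2: 0.12 mL + 1850 μL = 1.97 mL total → factor 1.97/0.12 = 16.417
Step 3: 45 μL + 2750 μL = 2795 μL total → factor 2795/45 = 62.111
Step 4: unknown factor x
Step 5: 170 μL + 5.2 mL = 5370 μL total → factor 5370/170 = 31.588
Step 6: 18-fold → factor 18
Product of known-step factors = 1.247 × 10^6
Overall factor = 5.00 mM / (0.631 nM) = 7.9239 × 10^6
x = 7.9239 × 10^6 / 1.247 × 10^6 = 6.35

6.35-fold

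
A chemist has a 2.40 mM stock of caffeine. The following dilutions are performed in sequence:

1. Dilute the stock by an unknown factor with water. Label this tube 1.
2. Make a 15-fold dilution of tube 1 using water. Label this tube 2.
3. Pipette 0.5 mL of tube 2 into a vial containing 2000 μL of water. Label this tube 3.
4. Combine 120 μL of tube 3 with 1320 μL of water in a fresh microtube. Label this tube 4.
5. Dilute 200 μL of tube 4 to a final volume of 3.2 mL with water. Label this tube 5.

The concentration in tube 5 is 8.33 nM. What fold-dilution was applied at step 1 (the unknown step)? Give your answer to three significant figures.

20.0-fold

Step 1: unknown factor x
Step 2: 15-fold → factor 15
Step 3: 0.5 mL + 2000 μL = 2.5 mL total → factor 2.5/0.5 = 5
Step 4: 120 μL + 1320 μL = 1440 μL total → factor 1440/120 = 12
Step 5: 200 μL brought to 3.2 mL → factor 3200/200 = 16
Product of known-step factors = 14400
Overall factor = 2.40 mM / (8.33 nM) = 2.8812 × 10^5
x = 2.8812 × 10^5 / 14400 = 20.0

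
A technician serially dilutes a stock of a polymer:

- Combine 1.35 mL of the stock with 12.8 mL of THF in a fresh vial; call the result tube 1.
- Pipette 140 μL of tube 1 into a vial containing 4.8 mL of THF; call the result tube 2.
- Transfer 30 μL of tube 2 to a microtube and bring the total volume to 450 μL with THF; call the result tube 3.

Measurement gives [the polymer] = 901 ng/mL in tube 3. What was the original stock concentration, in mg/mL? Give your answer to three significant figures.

Step 1: 1.35 mL + 12.8 mL = 14.15 mL total → factor 14.15/1.35 = 10.481
Step 2: 140 μL + 4.8 mL = 4940 μL total → factor 4940/140 = 35.286
Step 3: 30 μL brought to 450 μL → factor 450/30 = 15
Overall dilution factor = 10.481 × 35.286 × 15 = 5547.7
Stock = 901 ng/mL × 5547.7 = 4.998 × 10^6 ng/mL = 5.00 mg/mL

5.00 mg/mL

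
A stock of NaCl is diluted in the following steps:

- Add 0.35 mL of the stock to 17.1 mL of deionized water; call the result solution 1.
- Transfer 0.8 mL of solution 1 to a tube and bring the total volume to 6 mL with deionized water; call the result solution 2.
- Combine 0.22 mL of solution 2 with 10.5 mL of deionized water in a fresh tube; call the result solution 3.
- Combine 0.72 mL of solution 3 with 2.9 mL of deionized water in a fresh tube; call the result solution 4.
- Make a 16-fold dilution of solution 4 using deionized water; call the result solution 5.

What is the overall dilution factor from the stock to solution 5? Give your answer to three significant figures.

1.47 × 10^6

Step 1: 0.35 mL + 17.1 mL = 17.45 mL total → factor 17.45/0.35 = 49.857
Step 2: 0.8 mL brought to 6 mL → factor 6/0.8 = 7.5
Step 3: 0.22 mL + 10.5 mL = 10.72 mL total → factor 10.72/0.22 = 48.727
Step 4: 0.72 mL + 2.9 mL = 3.62 mL total → factor 3.62/0.72 = 5.0278
Step 5: 16-fold → factor 16
Overall dilution factor = 49.857 × 7.5 × 48.727 × 5.0278 × 16 = 1.4657 × 10^6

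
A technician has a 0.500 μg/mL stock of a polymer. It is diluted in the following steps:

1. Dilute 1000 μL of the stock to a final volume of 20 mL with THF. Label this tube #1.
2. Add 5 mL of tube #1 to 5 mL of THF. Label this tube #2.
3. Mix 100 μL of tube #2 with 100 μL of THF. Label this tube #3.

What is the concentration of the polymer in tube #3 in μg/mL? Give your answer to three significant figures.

Step 1: 1000 μL brought to 20 mL → factor 20000/1000 = 20
Step 2: 5 mL + 5 mL = 10 mL total → factor 10/5 = 2
Step 3: 100 μL + 100 μL = 200 μL total → factor 200/100 = 2
Overall dilution factor = 20 × 2 × 2 = 80
Final = 0.500 μg/mL / 80 = 0.00625 μg/mL

0.00625 μg/mL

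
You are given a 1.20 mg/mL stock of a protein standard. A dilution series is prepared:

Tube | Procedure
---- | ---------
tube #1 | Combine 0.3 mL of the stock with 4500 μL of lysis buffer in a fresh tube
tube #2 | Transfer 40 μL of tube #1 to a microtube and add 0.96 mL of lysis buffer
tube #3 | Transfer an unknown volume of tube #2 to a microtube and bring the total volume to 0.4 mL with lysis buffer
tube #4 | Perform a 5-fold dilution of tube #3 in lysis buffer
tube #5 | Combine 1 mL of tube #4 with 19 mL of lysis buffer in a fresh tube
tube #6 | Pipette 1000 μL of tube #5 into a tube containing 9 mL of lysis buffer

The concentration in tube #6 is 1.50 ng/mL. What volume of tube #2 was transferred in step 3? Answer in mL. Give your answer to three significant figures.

Step 1: 0.3 mL + 4500 μL = 4.8 mL total → factor 4.8/0.3 = 16
Step 2: 40 μL + 0.96 mL = 1000 μL total → factor 1000/40 = 25
Step 3: v brought to 0.4 mL → factor = 0.4 mL/v
Step 4: 5-fold → factor 5
Step 5: 1 mL + 19 mL = 20 mL total → factor 20/1 = 20
Step 6: 1000 μL + 9 mL = 10000 μL total → factor 10000/1000 = 10
Product of known-step factors = 4 × 10^5
Overall factor = 1.20 mg/mL / (1.50 ng/mL) = 8 × 10^5
Step-3 factor = 8 × 10^5 / 4 × 10^5 = 2
v = 0.4 mL / 2 = 0.200 mL

0.200 mL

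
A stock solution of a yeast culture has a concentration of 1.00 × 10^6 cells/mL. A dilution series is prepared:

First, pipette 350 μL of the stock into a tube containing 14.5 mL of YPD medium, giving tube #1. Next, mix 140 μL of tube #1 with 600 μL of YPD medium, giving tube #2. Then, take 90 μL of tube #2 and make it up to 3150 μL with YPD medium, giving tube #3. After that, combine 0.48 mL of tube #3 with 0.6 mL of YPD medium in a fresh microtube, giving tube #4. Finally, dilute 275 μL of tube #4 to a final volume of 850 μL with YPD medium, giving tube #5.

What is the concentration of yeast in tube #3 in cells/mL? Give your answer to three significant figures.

127 cells/mL

Step 1: 350 μL + 14.5 mL = 14850 μL total → factor 14850/350 = 42.429
Step 2: 140 μL + 600 μL = 740 μL total → factor 740/140 = 5.2857
Step 3: 90 μL brought to 3150 μL → factor 3150/90 = 35
Dilution factor through tube #3 = 42.429 × 5.2857 × 35 = 7849.3
[tube #3] = 1.00 × 10^6 cells/mL / 7849.3 = 127 cells/mL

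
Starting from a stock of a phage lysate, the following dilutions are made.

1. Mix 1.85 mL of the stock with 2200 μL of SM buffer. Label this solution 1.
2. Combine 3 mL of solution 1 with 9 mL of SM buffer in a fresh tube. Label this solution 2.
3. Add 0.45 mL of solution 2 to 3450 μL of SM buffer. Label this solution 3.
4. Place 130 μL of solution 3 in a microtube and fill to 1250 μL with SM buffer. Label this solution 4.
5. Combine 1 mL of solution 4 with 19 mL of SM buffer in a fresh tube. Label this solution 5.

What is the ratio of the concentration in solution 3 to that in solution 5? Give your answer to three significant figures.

192

Step 1: 1.85 mL + 2200 μL = 4.05 mL total → factor 4.05/1.85 = 2.1892
Step 2: 3 mL + 9 mL = 12 mL total → factor 12/3 = 4
Step 3: 0.45 mL + 3450 μL = 3.9 mL total → factor 3.9/0.45 = 8.6667
Step 4: 130 μL brought to 1250 μL → factor 1250/130 = 9.6154
Step 5: 1 mL + 19 mL = 20 mL total → factor 20/1 = 20
Dilution factor to solution 3 = 75.892; to solution 5 = 14595
[solution 3]/[solution 5] = (factor to solution 5)/(factor to solution 3) = 14595/75.892 = 192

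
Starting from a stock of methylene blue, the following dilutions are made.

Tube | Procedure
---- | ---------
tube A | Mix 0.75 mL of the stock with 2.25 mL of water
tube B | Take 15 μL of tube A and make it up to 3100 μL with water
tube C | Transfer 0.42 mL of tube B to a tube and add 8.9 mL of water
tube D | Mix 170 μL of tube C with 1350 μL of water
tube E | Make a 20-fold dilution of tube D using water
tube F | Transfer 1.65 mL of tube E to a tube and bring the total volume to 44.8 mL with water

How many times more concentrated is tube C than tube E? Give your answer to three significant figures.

179

Step 1: 0.75 mL + 2.25 mL = 3 mL total → factor 3/0.75 = 4
Step 2: 15 μL brought to 3100 μL → factor 3100/15 = 206.67
Step 3: 0.42 mL + 8.9 mL = 9.32 mL total → factor 9.32/0.42 = 22.19
Step 4: 170 μL + 1350 μL = 1520 μL total → factor 1520/170 = 8.9412
Step 5: 20-fold → factor 20
Dilution factor to tube C = 18344; to tube E = 3.2804 × 10^6
[tube C]/[tube E] = (factor to tube E)/(factor to tube C) = 3.2804 × 10^6/18344 = 179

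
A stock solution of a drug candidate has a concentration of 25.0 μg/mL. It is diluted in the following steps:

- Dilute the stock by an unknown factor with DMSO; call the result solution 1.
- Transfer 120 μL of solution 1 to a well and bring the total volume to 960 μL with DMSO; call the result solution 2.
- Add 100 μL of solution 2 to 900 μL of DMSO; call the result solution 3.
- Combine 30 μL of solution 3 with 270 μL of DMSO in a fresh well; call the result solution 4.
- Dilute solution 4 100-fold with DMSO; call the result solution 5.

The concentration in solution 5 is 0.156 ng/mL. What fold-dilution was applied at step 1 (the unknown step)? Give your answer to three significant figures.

Step 1: unknown factor x
Step 2: 120 μL brought to 960 μL → factor 960/120 = 8
Step 3: 100 μL + 900 μL = 1000 μL total → factor 1000/100 = 10
Step 4: 30 μL + 270 μL = 300 μL total → factor 300/30 = 10
Step 5: 100-fold → factor 100
Product of known-step factors = 80000
Overall factor = 25.0 μg/mL / (0.156 ng/mL) = 1.6026 × 10^5
x = 1.6026 × 10^5 / 80000 = 2.00

2.00-fold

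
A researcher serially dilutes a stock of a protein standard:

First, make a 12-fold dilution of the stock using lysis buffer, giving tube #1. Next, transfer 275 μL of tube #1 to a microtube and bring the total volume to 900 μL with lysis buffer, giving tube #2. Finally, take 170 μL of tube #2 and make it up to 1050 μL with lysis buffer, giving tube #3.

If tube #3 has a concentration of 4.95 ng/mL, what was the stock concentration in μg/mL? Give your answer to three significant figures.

Step 1: 12-fold → factor 12
Step 2: 275 μL brought to 900 μL → factor 900/275 = 3.2727
Step 3: 170 μL brought to 1050 μL → factor 1050/170 = 6.1765
Overall dilution factor = 12 × 3.2727 × 6.1765 = 242.57
Stock = 4.95 ng/mL × 242.57 = 1201 ng/mL = 1.20 μg/mL

1.20 μg/mL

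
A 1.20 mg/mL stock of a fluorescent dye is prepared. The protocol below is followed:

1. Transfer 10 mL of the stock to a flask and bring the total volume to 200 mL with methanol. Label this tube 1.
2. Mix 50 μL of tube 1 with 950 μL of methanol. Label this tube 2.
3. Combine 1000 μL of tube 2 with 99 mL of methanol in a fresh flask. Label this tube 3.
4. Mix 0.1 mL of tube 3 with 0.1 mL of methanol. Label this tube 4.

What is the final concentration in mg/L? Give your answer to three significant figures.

Step 1: 10 mL brought to 200 mL → factor 200/10 = 20
Step 2: 50 μL + 950 μL = 1000 μL total → factor 1000/50 = 20
Step 3: 1000 μL + 99 mL = 1 × 10^5 μL total → factor 1 × 10^5/1000 = 100
Step 4: 0.1 mL + 0.1 mL = 0.2 mL total → factor 0.2/0.1 = 2
Overall dilution factor = 20 × 20 × 100 × 2 = 80000
Final = 1.20 mg/mL / 80000 = 1.500 × 10^-5 mg/mL = 0.0150 mg/L

0.0150 mg/L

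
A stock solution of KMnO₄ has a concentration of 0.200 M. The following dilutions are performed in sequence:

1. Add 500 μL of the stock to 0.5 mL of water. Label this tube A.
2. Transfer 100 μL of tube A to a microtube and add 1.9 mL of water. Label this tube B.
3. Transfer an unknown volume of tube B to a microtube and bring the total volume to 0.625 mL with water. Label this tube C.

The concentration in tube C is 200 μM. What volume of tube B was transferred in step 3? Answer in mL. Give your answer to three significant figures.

Step 1: 500 μL + 0.5 mL = 1000 μL total → factor 1000/500 = 2
Step 2: 100 μL + 1.9 mL = 2000 μL total → factor 2000/100 = 20
Step 3: v brought to 0.625 mL → factor = 0.625 mL/v
Product of known-step factors = 40
Overall factor = 0.200 M / (200 μM) = 1000
Step-3 factor = 1000 / 40 = 25
v = 0.625 mL / 25 = 0.0250 mL

0.0250 mL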